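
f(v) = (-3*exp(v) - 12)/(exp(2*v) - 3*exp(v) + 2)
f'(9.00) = 0.00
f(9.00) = 0.00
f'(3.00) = 0.28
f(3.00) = -0.21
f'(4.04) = 0.07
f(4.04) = -0.06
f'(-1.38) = -5.26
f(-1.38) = -9.75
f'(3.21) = 0.20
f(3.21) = -0.16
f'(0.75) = 2758.24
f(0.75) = -140.42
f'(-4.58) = -0.11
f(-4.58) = -6.11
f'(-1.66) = -3.30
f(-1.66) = -8.58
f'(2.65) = 0.50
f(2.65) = -0.34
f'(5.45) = 0.01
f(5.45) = -0.01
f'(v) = (-3*exp(v) - 12)*(-2*exp(2*v) + 3*exp(v))/(exp(2*v) - 3*exp(v) + 2)^2 - 3*exp(v)/(exp(2*v) - 3*exp(v) + 2) = 3*((exp(v) + 4)*(2*exp(v) - 3) - exp(2*v) + 3*exp(v) - 2)*exp(v)/(exp(2*v) - 3*exp(v) + 2)^2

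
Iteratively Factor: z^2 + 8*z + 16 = (z + 4)*(z + 4)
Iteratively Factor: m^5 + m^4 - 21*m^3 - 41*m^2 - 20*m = (m + 1)*(m^4 - 21*m^2 - 20*m) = (m + 1)^2*(m^3 - m^2 - 20*m) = m*(m + 1)^2*(m^2 - m - 20) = m*(m - 5)*(m + 1)^2*(m + 4)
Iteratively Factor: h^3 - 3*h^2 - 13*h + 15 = (h - 5)*(h^2 + 2*h - 3) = (h - 5)*(h - 1)*(h + 3)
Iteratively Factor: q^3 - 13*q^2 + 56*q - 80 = (q - 4)*(q^2 - 9*q + 20) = (q - 5)*(q - 4)*(q - 4)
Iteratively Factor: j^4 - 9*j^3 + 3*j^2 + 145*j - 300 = (j - 5)*(j^3 - 4*j^2 - 17*j + 60) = (j - 5)^2*(j^2 + j - 12) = (j - 5)^2*(j - 3)*(j + 4)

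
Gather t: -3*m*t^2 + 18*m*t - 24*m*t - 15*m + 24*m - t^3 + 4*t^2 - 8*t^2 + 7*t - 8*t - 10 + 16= 9*m - t^3 + t^2*(-3*m - 4) + t*(-6*m - 1) + 6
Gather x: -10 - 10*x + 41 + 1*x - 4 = 27 - 9*x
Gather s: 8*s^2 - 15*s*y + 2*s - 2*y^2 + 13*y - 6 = 8*s^2 + s*(2 - 15*y) - 2*y^2 + 13*y - 6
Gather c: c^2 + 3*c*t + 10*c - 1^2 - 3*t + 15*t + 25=c^2 + c*(3*t + 10) + 12*t + 24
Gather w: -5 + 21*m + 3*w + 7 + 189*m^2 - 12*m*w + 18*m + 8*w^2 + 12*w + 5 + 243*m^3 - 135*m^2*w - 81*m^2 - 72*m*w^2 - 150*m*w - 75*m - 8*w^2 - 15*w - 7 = 243*m^3 + 108*m^2 - 72*m*w^2 - 36*m + w*(-135*m^2 - 162*m)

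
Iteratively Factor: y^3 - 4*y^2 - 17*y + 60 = (y - 3)*(y^2 - y - 20) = (y - 3)*(y + 4)*(y - 5)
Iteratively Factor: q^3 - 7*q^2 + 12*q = (q - 4)*(q^2 - 3*q) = (q - 4)*(q - 3)*(q)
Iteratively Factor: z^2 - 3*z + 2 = (z - 1)*(z - 2)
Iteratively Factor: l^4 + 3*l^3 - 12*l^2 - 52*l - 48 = (l + 2)*(l^3 + l^2 - 14*l - 24) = (l - 4)*(l + 2)*(l^2 + 5*l + 6) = (l - 4)*(l + 2)^2*(l + 3)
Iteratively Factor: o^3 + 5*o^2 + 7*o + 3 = (o + 3)*(o^2 + 2*o + 1) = (o + 1)*(o + 3)*(o + 1)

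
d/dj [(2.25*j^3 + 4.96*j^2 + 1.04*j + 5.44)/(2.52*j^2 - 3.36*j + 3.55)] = (5.67*j^4 - 15.12*j^3 + 4.6761*j^2 + 7.7984*j + 21.9704)/(6.3504*j^4 - 16.9344*j^3 + 29.1816*j^2 - 23.856*j + 12.6025)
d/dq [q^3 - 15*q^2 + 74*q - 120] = 3*q^2 - 30*q + 74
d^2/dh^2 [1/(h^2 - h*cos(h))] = (-h*(h - cos(h))*(h*cos(h) + 2*sin(h) + 2) + 2*(h*sin(h) + 2*h - cos(h))^2)/(h^3*(h - cos(h))^3)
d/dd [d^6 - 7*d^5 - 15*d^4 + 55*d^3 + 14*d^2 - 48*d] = 6*d^5 - 35*d^4 - 60*d^3 + 165*d^2 + 28*d - 48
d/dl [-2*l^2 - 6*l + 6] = -4*l - 6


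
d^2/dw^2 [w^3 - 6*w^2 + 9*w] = 6*w - 12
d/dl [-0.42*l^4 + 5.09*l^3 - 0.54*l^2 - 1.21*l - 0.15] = -1.68*l^3 + 15.27*l^2 - 1.08*l - 1.21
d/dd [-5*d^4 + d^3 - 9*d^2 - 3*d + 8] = -20*d^3 + 3*d^2 - 18*d - 3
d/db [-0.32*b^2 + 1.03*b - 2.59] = 1.03 - 0.64*b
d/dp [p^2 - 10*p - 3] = 2*p - 10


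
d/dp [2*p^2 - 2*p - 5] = 4*p - 2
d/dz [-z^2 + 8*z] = 8 - 2*z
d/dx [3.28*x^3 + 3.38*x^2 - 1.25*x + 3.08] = 9.84*x^2 + 6.76*x - 1.25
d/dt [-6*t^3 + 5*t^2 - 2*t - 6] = -18*t^2 + 10*t - 2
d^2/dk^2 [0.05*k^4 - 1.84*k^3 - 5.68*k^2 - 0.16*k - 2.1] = 0.6*k^2 - 11.04*k - 11.36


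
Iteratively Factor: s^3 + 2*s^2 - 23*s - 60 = (s - 5)*(s^2 + 7*s + 12) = (s - 5)*(s + 3)*(s + 4)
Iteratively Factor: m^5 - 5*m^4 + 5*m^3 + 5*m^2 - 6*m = (m)*(m^4 - 5*m^3 + 5*m^2 + 5*m - 6) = m*(m - 3)*(m^3 - 2*m^2 - m + 2) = m*(m - 3)*(m - 1)*(m^2 - m - 2) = m*(m - 3)*(m - 2)*(m - 1)*(m + 1)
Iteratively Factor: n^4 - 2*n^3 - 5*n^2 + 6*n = (n - 1)*(n^3 - n^2 - 6*n) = (n - 1)*(n + 2)*(n^2 - 3*n) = n*(n - 1)*(n + 2)*(n - 3)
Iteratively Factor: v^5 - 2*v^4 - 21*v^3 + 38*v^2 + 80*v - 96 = (v - 1)*(v^4 - v^3 - 22*v^2 + 16*v + 96) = (v - 1)*(v + 2)*(v^3 - 3*v^2 - 16*v + 48) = (v - 1)*(v + 2)*(v + 4)*(v^2 - 7*v + 12) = (v - 3)*(v - 1)*(v + 2)*(v + 4)*(v - 4)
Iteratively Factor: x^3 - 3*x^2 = (x - 3)*(x^2) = x*(x - 3)*(x)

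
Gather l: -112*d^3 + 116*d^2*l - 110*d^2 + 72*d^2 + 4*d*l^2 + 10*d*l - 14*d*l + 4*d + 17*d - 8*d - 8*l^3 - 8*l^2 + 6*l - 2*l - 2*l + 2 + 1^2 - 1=-112*d^3 - 38*d^2 + 13*d - 8*l^3 + l^2*(4*d - 8) + l*(116*d^2 - 4*d + 2) + 2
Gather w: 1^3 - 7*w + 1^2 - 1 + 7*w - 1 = 0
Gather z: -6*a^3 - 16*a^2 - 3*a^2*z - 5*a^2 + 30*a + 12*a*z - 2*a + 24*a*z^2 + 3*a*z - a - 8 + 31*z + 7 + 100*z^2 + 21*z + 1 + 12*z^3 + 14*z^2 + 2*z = -6*a^3 - 21*a^2 + 27*a + 12*z^3 + z^2*(24*a + 114) + z*(-3*a^2 + 15*a + 54)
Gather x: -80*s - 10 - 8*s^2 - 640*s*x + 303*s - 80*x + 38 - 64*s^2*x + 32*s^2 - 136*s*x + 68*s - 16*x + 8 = 24*s^2 + 291*s + x*(-64*s^2 - 776*s - 96) + 36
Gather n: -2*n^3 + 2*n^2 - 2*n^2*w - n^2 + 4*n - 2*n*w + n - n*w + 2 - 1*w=-2*n^3 + n^2*(1 - 2*w) + n*(5 - 3*w) - w + 2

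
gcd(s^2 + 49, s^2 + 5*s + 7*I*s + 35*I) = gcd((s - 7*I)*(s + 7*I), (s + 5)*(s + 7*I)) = s + 7*I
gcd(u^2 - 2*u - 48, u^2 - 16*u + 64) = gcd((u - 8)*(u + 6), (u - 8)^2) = u - 8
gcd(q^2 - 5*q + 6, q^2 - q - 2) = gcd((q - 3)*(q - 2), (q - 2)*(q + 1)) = q - 2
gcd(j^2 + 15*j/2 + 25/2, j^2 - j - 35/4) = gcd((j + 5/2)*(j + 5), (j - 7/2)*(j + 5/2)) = j + 5/2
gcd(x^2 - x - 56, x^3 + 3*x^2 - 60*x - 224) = x^2 - x - 56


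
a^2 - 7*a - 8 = (a - 8)*(a + 1)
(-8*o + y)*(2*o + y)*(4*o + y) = -64*o^3 - 40*o^2*y - 2*o*y^2 + y^3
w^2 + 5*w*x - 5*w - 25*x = (w - 5)*(w + 5*x)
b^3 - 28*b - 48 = (b - 6)*(b + 2)*(b + 4)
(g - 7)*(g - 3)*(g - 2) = g^3 - 12*g^2 + 41*g - 42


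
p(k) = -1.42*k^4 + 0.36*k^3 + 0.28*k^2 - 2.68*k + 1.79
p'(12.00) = -9655.48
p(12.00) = -28813.09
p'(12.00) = -9655.48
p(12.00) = -28813.09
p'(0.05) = -2.65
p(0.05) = 1.66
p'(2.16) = -53.67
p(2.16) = -29.97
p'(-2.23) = 64.43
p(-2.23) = -29.95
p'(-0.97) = 2.98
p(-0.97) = 3.07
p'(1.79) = -30.79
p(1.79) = -14.62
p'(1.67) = -25.19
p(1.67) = -11.27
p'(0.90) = -5.44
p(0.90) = -1.06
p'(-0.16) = -2.72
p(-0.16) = 2.22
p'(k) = -5.68*k^3 + 1.08*k^2 + 0.56*k - 2.68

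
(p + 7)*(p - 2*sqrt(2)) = p^2 - 2*sqrt(2)*p + 7*p - 14*sqrt(2)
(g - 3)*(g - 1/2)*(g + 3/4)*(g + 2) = g^4 - 3*g^3/4 - 53*g^2/8 - 9*g/8 + 9/4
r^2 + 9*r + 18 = (r + 3)*(r + 6)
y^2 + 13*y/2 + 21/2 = (y + 3)*(y + 7/2)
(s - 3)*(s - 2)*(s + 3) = s^3 - 2*s^2 - 9*s + 18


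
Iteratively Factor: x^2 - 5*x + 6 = (x - 3)*(x - 2)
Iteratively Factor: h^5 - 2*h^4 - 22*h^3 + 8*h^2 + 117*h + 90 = (h + 3)*(h^4 - 5*h^3 - 7*h^2 + 29*h + 30) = (h - 3)*(h + 3)*(h^3 - 2*h^2 - 13*h - 10) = (h - 3)*(h + 2)*(h + 3)*(h^2 - 4*h - 5) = (h - 5)*(h - 3)*(h + 2)*(h + 3)*(h + 1)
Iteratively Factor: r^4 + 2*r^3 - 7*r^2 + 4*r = (r + 4)*(r^3 - 2*r^2 + r) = (r - 1)*(r + 4)*(r^2 - r) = r*(r - 1)*(r + 4)*(r - 1)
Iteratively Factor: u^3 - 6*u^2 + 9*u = (u - 3)*(u^2 - 3*u) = (u - 3)^2*(u)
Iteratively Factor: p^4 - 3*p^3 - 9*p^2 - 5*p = (p)*(p^3 - 3*p^2 - 9*p - 5) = p*(p + 1)*(p^2 - 4*p - 5) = p*(p - 5)*(p + 1)*(p + 1)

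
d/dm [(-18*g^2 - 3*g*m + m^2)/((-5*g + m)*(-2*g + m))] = 4*g*(-39*g^2 + 14*g*m - m^2)/(100*g^4 - 140*g^3*m + 69*g^2*m^2 - 14*g*m^3 + m^4)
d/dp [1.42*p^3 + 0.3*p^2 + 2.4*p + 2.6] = 4.26*p^2 + 0.6*p + 2.4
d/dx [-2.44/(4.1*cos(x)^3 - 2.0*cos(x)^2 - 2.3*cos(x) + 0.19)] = (-30.012*cos(x)^2 + 9.76*cos(x) + 5.612)*sin(x)/(4.1*cos(x)^3 - 2.0*cos(x)^2 - 2.3*cos(x) + 0.19)^2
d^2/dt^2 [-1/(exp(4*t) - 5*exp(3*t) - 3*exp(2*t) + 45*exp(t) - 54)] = (2*(4*exp(3*t) - 15*exp(2*t) - 6*exp(t) + 45)^2*exp(t) + (16*exp(3*t) - 45*exp(2*t) - 12*exp(t) + 45)*(-exp(4*t) + 5*exp(3*t) + 3*exp(2*t) - 45*exp(t) + 54))*exp(t)/(-exp(4*t) + 5*exp(3*t) + 3*exp(2*t) - 45*exp(t) + 54)^3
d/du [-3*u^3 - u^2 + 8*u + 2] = -9*u^2 - 2*u + 8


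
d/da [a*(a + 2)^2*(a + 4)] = 4*a^3 + 24*a^2 + 40*a + 16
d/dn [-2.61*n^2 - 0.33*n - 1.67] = -5.22*n - 0.33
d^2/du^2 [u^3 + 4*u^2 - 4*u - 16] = 6*u + 8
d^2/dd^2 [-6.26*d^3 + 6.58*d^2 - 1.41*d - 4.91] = 13.16 - 37.56*d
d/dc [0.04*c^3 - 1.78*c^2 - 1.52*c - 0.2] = 0.12*c^2 - 3.56*c - 1.52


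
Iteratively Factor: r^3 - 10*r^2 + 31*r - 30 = (r - 5)*(r^2 - 5*r + 6) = (r - 5)*(r - 3)*(r - 2)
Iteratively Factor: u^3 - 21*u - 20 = (u + 1)*(u^2 - u - 20) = (u - 5)*(u + 1)*(u + 4)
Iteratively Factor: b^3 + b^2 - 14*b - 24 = (b + 3)*(b^2 - 2*b - 8) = (b - 4)*(b + 3)*(b + 2)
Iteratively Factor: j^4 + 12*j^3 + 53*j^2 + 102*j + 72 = (j + 3)*(j^3 + 9*j^2 + 26*j + 24) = (j + 3)^2*(j^2 + 6*j + 8) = (j + 2)*(j + 3)^2*(j + 4)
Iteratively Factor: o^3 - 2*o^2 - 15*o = (o + 3)*(o^2 - 5*o) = (o - 5)*(o + 3)*(o)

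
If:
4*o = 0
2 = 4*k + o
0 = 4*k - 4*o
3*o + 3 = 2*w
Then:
No Solution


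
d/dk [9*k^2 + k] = 18*k + 1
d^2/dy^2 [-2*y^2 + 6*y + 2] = -4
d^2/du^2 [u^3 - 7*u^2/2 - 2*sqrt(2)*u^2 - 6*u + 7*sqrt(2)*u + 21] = 6*u - 7 - 4*sqrt(2)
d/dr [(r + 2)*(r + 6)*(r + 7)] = 3*r^2 + 30*r + 68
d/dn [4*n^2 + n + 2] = 8*n + 1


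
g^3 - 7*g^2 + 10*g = g*(g - 5)*(g - 2)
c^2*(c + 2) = c^3 + 2*c^2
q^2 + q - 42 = (q - 6)*(q + 7)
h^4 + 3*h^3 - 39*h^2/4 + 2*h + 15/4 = (h - 3/2)*(h - 1)*(h + 1/2)*(h + 5)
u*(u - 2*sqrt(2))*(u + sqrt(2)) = u^3 - sqrt(2)*u^2 - 4*u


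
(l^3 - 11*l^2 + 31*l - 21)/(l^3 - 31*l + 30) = (l^2 - 10*l + 21)/(l^2 + l - 30)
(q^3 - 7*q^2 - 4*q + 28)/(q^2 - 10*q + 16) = (q^2 - 5*q - 14)/(q - 8)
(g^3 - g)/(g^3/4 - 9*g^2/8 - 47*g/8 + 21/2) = 8*g*(g^2 - 1)/(2*g^3 - 9*g^2 - 47*g + 84)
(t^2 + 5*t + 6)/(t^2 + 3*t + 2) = (t + 3)/(t + 1)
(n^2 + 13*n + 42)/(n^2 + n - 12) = (n^2 + 13*n + 42)/(n^2 + n - 12)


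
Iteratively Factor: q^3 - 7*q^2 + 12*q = (q - 3)*(q^2 - 4*q) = (q - 4)*(q - 3)*(q)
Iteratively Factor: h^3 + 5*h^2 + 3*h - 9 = (h + 3)*(h^2 + 2*h - 3) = (h - 1)*(h + 3)*(h + 3)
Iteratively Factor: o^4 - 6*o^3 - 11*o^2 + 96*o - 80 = (o - 4)*(o^3 - 2*o^2 - 19*o + 20) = (o - 4)*(o - 1)*(o^2 - o - 20) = (o - 5)*(o - 4)*(o - 1)*(o + 4)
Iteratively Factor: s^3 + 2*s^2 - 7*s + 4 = (s - 1)*(s^2 + 3*s - 4) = (s - 1)^2*(s + 4)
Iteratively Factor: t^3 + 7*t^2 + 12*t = (t + 3)*(t^2 + 4*t) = (t + 3)*(t + 4)*(t)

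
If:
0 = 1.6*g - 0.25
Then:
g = 0.16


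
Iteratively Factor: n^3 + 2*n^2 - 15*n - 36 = (n + 3)*(n^2 - n - 12) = (n - 4)*(n + 3)*(n + 3)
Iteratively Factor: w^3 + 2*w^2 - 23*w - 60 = (w + 4)*(w^2 - 2*w - 15) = (w + 3)*(w + 4)*(w - 5)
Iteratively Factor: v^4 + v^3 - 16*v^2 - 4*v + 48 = (v + 2)*(v^3 - v^2 - 14*v + 24) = (v - 2)*(v + 2)*(v^2 + v - 12) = (v - 3)*(v - 2)*(v + 2)*(v + 4)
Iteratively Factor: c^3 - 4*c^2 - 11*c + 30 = (c + 3)*(c^2 - 7*c + 10) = (c - 5)*(c + 3)*(c - 2)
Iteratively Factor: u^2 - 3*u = (u - 3)*(u)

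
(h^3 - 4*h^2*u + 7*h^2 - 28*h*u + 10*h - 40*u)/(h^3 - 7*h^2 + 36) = (h^2 - 4*h*u + 5*h - 20*u)/(h^2 - 9*h + 18)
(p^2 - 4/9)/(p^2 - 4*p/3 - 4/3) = (p - 2/3)/(p - 2)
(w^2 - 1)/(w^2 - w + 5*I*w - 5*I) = (w + 1)/(w + 5*I)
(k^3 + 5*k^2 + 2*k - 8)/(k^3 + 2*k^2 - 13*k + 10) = (k^2 + 6*k + 8)/(k^2 + 3*k - 10)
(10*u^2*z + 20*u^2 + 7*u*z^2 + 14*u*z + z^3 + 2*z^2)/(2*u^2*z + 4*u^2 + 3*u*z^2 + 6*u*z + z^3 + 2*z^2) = (5*u + z)/(u + z)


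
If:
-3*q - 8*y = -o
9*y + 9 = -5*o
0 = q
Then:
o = -72/49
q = 0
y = -9/49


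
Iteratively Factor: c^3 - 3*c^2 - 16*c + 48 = (c - 3)*(c^2 - 16) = (c - 3)*(c + 4)*(c - 4)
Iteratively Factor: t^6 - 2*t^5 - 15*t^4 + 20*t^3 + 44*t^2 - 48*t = (t - 4)*(t^5 + 2*t^4 - 7*t^3 - 8*t^2 + 12*t) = (t - 4)*(t - 1)*(t^4 + 3*t^3 - 4*t^2 - 12*t) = (t - 4)*(t - 1)*(t + 2)*(t^3 + t^2 - 6*t) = t*(t - 4)*(t - 1)*(t + 2)*(t^2 + t - 6) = t*(t - 4)*(t - 1)*(t + 2)*(t + 3)*(t - 2)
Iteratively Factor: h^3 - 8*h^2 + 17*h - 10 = (h - 1)*(h^2 - 7*h + 10) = (h - 5)*(h - 1)*(h - 2)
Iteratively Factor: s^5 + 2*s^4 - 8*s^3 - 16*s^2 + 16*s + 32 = (s - 2)*(s^4 + 4*s^3 - 16*s - 16) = (s - 2)*(s + 2)*(s^3 + 2*s^2 - 4*s - 8) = (s - 2)*(s + 2)^2*(s^2 - 4) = (s - 2)*(s + 2)^3*(s - 2)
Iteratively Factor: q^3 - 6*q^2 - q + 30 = (q - 3)*(q^2 - 3*q - 10) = (q - 5)*(q - 3)*(q + 2)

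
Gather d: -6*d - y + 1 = -6*d - y + 1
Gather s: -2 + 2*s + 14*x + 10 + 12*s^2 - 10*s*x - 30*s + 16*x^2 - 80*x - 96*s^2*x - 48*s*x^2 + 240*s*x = s^2*(12 - 96*x) + s*(-48*x^2 + 230*x - 28) + 16*x^2 - 66*x + 8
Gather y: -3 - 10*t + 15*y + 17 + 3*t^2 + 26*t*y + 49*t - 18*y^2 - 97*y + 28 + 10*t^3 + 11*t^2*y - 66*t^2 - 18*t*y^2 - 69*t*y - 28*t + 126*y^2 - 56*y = 10*t^3 - 63*t^2 + 11*t + y^2*(108 - 18*t) + y*(11*t^2 - 43*t - 138) + 42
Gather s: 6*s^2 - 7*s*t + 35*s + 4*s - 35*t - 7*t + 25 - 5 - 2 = 6*s^2 + s*(39 - 7*t) - 42*t + 18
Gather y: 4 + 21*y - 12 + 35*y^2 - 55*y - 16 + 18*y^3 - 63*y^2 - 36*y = 18*y^3 - 28*y^2 - 70*y - 24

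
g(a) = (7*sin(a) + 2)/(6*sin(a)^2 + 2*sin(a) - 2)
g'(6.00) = -3.20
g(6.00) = -0.02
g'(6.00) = -3.20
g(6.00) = -0.02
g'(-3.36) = 14.88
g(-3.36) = -2.74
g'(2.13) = 2.26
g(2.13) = 1.98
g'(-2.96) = 3.15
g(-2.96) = -0.34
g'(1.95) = 1.12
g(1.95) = 1.69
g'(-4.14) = 2.39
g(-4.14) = 2.01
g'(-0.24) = -3.12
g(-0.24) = -0.16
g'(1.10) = -1.60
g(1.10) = 1.81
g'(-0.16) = -3.21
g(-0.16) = -0.41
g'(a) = (-12*sin(a)*cos(a) - 2*cos(a))*(7*sin(a) + 2)/(6*sin(a)^2 + 2*sin(a) - 2)^2 + 7*cos(a)/(6*sin(a)^2 + 2*sin(a) - 2)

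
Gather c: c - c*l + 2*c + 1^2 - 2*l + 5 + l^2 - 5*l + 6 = c*(3 - l) + l^2 - 7*l + 12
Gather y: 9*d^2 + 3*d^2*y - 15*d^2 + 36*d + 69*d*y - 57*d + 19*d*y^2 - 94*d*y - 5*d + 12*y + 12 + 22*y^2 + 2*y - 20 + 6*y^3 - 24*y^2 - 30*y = -6*d^2 - 26*d + 6*y^3 + y^2*(19*d - 2) + y*(3*d^2 - 25*d - 16) - 8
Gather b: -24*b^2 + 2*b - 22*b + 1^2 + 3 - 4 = -24*b^2 - 20*b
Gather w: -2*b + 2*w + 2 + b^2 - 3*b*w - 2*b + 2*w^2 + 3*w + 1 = b^2 - 4*b + 2*w^2 + w*(5 - 3*b) + 3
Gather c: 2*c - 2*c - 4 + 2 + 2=0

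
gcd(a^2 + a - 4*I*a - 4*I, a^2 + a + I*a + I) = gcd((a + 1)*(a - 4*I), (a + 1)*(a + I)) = a + 1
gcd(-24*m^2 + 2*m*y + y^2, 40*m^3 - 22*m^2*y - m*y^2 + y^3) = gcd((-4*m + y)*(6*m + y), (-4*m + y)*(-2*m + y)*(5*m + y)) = -4*m + y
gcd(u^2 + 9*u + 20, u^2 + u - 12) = u + 4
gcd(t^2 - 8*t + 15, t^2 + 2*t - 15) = t - 3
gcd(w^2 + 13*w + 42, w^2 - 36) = w + 6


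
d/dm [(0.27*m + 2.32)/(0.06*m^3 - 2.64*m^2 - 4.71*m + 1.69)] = (-0.0324*m^3 + 0.2952*m^2 + 12.2496*m + 11.3835)/(0.0036*m^6 - 0.3168*m^5 + 6.4044*m^4 + 25.0716*m^3 + 13.2609*m^2 - 15.9198*m + 2.8561)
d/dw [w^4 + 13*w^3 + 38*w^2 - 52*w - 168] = 4*w^3 + 39*w^2 + 76*w - 52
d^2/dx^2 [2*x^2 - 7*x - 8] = 4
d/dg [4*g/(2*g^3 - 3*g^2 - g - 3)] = 4*(-4*g^3 + 3*g^2 - 3)/(4*g^6 - 12*g^5 + 5*g^4 - 6*g^3 + 19*g^2 + 6*g + 9)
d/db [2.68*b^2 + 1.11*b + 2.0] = 5.36*b + 1.11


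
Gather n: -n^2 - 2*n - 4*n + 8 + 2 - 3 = -n^2 - 6*n + 7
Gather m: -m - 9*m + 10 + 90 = 100 - 10*m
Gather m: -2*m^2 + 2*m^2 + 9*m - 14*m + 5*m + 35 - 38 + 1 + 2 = 0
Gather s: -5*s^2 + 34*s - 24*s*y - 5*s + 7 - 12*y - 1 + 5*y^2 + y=-5*s^2 + s*(29 - 24*y) + 5*y^2 - 11*y + 6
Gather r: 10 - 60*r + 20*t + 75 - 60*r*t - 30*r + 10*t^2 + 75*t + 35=r*(-60*t - 90) + 10*t^2 + 95*t + 120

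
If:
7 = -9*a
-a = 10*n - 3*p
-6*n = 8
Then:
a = -7/9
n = -4/3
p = -127/27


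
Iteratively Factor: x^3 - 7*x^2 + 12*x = (x)*(x^2 - 7*x + 12) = x*(x - 3)*(x - 4)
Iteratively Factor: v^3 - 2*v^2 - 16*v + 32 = (v - 4)*(v^2 + 2*v - 8) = (v - 4)*(v - 2)*(v + 4)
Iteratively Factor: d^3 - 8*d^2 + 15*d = (d)*(d^2 - 8*d + 15) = d*(d - 3)*(d - 5)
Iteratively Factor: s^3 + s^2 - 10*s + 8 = (s - 1)*(s^2 + 2*s - 8) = (s - 1)*(s + 4)*(s - 2)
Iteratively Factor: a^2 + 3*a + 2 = (a + 2)*(a + 1)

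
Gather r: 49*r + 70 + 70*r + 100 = 119*r + 170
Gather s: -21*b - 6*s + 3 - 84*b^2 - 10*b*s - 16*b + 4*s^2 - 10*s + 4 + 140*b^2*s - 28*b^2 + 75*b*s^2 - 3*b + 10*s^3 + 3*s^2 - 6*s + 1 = -112*b^2 - 40*b + 10*s^3 + s^2*(75*b + 7) + s*(140*b^2 - 10*b - 22) + 8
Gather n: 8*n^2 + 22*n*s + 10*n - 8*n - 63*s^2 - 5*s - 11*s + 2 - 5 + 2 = 8*n^2 + n*(22*s + 2) - 63*s^2 - 16*s - 1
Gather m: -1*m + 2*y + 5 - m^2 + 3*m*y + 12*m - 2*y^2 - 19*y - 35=-m^2 + m*(3*y + 11) - 2*y^2 - 17*y - 30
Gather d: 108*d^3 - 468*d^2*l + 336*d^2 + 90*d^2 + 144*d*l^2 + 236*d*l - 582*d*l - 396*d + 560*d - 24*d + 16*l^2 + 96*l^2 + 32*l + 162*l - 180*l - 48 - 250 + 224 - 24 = 108*d^3 + d^2*(426 - 468*l) + d*(144*l^2 - 346*l + 140) + 112*l^2 + 14*l - 98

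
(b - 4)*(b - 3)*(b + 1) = b^3 - 6*b^2 + 5*b + 12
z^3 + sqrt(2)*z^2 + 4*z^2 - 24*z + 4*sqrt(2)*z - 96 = (z + 4)*(z - 3*sqrt(2))*(z + 4*sqrt(2))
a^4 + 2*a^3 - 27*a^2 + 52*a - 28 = (a - 2)^2*(a - 1)*(a + 7)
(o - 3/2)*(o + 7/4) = o^2 + o/4 - 21/8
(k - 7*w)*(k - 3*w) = k^2 - 10*k*w + 21*w^2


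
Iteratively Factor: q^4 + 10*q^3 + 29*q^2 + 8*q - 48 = (q - 1)*(q^3 + 11*q^2 + 40*q + 48) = (q - 1)*(q + 3)*(q^2 + 8*q + 16) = (q - 1)*(q + 3)*(q + 4)*(q + 4)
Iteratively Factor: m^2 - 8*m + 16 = (m - 4)*(m - 4)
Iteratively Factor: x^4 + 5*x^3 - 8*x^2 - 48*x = (x - 3)*(x^3 + 8*x^2 + 16*x) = (x - 3)*(x + 4)*(x^2 + 4*x) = x*(x - 3)*(x + 4)*(x + 4)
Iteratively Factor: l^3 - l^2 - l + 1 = (l - 1)*(l^2 - 1) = (l - 1)*(l + 1)*(l - 1)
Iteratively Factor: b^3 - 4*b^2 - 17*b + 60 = (b - 3)*(b^2 - b - 20) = (b - 3)*(b + 4)*(b - 5)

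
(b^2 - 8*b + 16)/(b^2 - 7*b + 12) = (b - 4)/(b - 3)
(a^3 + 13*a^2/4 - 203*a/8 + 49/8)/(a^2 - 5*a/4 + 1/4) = (2*a^2 + 7*a - 49)/(2*(a - 1))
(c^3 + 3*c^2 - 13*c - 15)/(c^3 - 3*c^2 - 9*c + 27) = (c^2 + 6*c + 5)/(c^2 - 9)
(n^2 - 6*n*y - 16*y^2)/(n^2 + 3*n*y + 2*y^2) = (n - 8*y)/(n + y)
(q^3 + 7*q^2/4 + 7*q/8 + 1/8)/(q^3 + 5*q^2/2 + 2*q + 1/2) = (q + 1/4)/(q + 1)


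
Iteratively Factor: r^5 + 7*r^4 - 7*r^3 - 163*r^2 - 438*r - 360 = (r - 5)*(r^4 + 12*r^3 + 53*r^2 + 102*r + 72) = (r - 5)*(r + 2)*(r^3 + 10*r^2 + 33*r + 36) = (r - 5)*(r + 2)*(r + 4)*(r^2 + 6*r + 9) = (r - 5)*(r + 2)*(r + 3)*(r + 4)*(r + 3)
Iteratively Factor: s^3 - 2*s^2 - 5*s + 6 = (s - 1)*(s^2 - s - 6) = (s - 3)*(s - 1)*(s + 2)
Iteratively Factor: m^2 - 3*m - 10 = (m - 5)*(m + 2)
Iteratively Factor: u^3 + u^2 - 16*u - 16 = (u - 4)*(u^2 + 5*u + 4) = (u - 4)*(u + 4)*(u + 1)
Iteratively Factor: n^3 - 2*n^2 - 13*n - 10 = (n + 2)*(n^2 - 4*n - 5) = (n + 1)*(n + 2)*(n - 5)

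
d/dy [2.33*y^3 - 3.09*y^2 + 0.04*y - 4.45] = 6.99*y^2 - 6.18*y + 0.04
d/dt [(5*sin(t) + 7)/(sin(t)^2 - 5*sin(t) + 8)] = (-5*sin(t)^2 - 14*sin(t) + 75)*cos(t)/(sin(t)^2 - 5*sin(t) + 8)^2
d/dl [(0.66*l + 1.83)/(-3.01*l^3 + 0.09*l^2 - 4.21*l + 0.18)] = (3.9732*l^3 + 16.4655*l^2 - 0.3294*l + 7.8231)/(9.0601*l^6 - 0.5418*l^5 + 25.3523*l^4 - 1.8414*l^3 + 17.7565*l^2 - 1.5156*l + 0.0324)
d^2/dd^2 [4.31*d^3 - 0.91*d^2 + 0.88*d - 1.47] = 25.86*d - 1.82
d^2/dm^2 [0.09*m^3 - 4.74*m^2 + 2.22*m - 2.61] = 0.54*m - 9.48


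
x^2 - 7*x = x*(x - 7)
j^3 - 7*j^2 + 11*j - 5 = (j - 5)*(j - 1)^2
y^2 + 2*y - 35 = (y - 5)*(y + 7)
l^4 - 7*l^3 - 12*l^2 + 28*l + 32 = (l - 8)*(l - 2)*(l + 1)*(l + 2)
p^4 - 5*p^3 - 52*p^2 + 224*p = p*(p - 8)*(p - 4)*(p + 7)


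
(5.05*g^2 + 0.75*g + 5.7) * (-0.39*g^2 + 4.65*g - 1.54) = -1.9695*g^4 + 23.19*g^3 - 6.5125*g^2 + 25.35*g - 8.778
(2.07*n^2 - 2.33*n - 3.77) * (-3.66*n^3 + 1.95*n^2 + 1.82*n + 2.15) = -7.5762*n^5 + 12.5643*n^4 + 13.0221*n^3 - 7.1416*n^2 - 11.8709*n - 8.1055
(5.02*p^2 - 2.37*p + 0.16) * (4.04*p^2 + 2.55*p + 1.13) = 20.2808*p^4 + 3.2262*p^3 + 0.275499999999999*p^2 - 2.2701*p + 0.1808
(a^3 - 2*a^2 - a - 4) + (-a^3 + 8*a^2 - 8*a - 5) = 6*a^2 - 9*a - 9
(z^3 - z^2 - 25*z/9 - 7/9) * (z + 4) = z^4 + 3*z^3 - 61*z^2/9 - 107*z/9 - 28/9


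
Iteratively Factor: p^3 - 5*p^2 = (p - 5)*(p^2) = p*(p - 5)*(p)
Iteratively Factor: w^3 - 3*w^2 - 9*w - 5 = (w - 5)*(w^2 + 2*w + 1) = (w - 5)*(w + 1)*(w + 1)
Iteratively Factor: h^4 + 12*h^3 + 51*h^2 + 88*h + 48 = (h + 4)*(h^3 + 8*h^2 + 19*h + 12) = (h + 3)*(h + 4)*(h^2 + 5*h + 4) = (h + 3)*(h + 4)^2*(h + 1)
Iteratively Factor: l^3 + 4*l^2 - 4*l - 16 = (l + 2)*(l^2 + 2*l - 8) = (l + 2)*(l + 4)*(l - 2)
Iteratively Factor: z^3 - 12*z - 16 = (z + 2)*(z^2 - 2*z - 8) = (z - 4)*(z + 2)*(z + 2)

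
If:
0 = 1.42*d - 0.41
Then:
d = 0.29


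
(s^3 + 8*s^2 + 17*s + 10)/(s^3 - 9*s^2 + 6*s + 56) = (s^2 + 6*s + 5)/(s^2 - 11*s + 28)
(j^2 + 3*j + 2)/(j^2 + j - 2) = (j + 1)/(j - 1)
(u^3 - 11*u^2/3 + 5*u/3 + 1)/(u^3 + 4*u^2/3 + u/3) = (u^2 - 4*u + 3)/(u*(u + 1))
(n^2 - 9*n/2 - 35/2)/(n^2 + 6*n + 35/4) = 2*(n - 7)/(2*n + 7)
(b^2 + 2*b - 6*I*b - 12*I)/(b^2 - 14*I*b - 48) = (b + 2)/(b - 8*I)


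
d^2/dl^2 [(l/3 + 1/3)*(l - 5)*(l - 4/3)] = 2*l - 32/9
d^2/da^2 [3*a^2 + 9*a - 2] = 6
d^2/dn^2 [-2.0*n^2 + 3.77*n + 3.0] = -4.00000000000000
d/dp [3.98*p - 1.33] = 3.98000000000000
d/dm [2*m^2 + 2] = 4*m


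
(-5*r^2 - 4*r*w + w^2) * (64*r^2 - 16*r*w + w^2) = -320*r^4 - 176*r^3*w + 123*r^2*w^2 - 20*r*w^3 + w^4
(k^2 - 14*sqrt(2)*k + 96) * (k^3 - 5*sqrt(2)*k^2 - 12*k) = k^5 - 19*sqrt(2)*k^4 + 224*k^3 - 312*sqrt(2)*k^2 - 1152*k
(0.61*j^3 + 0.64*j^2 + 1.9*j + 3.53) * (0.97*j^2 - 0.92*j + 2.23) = 0.5917*j^5 + 0.0596*j^4 + 2.6145*j^3 + 3.1033*j^2 + 0.9894*j + 7.8719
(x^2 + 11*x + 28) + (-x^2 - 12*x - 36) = -x - 8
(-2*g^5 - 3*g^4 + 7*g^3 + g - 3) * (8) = -16*g^5 - 24*g^4 + 56*g^3 + 8*g - 24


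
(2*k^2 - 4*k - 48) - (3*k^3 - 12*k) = -3*k^3 + 2*k^2 + 8*k - 48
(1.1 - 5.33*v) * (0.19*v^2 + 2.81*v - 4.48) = -1.0127*v^3 - 14.7683*v^2 + 26.9694*v - 4.928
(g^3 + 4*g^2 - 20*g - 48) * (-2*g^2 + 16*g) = -2*g^5 + 8*g^4 + 104*g^3 - 224*g^2 - 768*g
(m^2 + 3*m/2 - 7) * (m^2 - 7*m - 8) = m^4 - 11*m^3/2 - 51*m^2/2 + 37*m + 56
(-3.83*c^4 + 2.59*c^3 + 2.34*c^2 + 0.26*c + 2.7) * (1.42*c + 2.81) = -5.4386*c^5 - 7.0845*c^4 + 10.6007*c^3 + 6.9446*c^2 + 4.5646*c + 7.587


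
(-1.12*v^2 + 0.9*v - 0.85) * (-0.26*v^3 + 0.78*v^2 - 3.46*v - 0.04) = 0.2912*v^5 - 1.1076*v^4 + 4.7982*v^3 - 3.7322*v^2 + 2.905*v + 0.034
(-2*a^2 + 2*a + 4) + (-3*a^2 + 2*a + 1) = -5*a^2 + 4*a + 5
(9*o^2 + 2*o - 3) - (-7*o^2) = 16*o^2 + 2*o - 3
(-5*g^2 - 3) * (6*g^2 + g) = -30*g^4 - 5*g^3 - 18*g^2 - 3*g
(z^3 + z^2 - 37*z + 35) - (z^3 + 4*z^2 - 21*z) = -3*z^2 - 16*z + 35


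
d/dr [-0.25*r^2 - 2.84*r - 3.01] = -0.5*r - 2.84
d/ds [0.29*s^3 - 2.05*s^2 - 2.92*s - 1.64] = 0.87*s^2 - 4.1*s - 2.92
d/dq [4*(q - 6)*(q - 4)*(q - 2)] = 12*q^2 - 96*q + 176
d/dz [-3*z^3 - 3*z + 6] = -9*z^2 - 3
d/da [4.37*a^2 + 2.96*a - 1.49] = 8.74*a + 2.96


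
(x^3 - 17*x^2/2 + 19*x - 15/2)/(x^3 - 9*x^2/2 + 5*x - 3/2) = (x - 5)/(x - 1)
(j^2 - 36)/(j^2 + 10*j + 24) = (j - 6)/(j + 4)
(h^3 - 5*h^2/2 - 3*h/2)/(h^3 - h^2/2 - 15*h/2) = (2*h + 1)/(2*h + 5)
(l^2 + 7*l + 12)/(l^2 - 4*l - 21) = (l + 4)/(l - 7)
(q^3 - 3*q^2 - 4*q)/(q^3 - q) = (q - 4)/(q - 1)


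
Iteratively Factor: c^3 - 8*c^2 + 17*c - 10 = (c - 1)*(c^2 - 7*c + 10) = (c - 5)*(c - 1)*(c - 2)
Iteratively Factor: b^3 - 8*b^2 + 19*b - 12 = (b - 4)*(b^2 - 4*b + 3) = (b - 4)*(b - 3)*(b - 1)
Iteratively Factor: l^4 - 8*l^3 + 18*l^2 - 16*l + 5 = (l - 1)*(l^3 - 7*l^2 + 11*l - 5) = (l - 5)*(l - 1)*(l^2 - 2*l + 1) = (l - 5)*(l - 1)^2*(l - 1)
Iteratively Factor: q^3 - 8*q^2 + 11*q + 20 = (q - 4)*(q^2 - 4*q - 5) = (q - 4)*(q + 1)*(q - 5)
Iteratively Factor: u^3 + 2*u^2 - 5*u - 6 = (u + 1)*(u^2 + u - 6) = (u - 2)*(u + 1)*(u + 3)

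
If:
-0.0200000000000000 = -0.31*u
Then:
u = 0.06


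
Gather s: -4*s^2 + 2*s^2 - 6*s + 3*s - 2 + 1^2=-2*s^2 - 3*s - 1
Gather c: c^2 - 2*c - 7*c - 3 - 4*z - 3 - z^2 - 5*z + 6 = c^2 - 9*c - z^2 - 9*z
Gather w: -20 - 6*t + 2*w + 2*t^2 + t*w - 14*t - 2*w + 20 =2*t^2 + t*w - 20*t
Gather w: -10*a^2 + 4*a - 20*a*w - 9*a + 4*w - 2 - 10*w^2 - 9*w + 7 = -10*a^2 - 5*a - 10*w^2 + w*(-20*a - 5) + 5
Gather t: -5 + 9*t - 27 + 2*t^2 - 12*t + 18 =2*t^2 - 3*t - 14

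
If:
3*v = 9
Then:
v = 3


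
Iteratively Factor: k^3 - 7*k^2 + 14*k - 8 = (k - 2)*(k^2 - 5*k + 4) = (k - 4)*(k - 2)*(k - 1)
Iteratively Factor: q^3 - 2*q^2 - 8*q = (q - 4)*(q^2 + 2*q) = q*(q - 4)*(q + 2)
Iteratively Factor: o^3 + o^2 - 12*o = (o - 3)*(o^2 + 4*o) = o*(o - 3)*(o + 4)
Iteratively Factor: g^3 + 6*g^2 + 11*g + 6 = (g + 1)*(g^2 + 5*g + 6) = (g + 1)*(g + 3)*(g + 2)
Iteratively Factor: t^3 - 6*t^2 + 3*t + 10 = (t + 1)*(t^2 - 7*t + 10) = (t - 5)*(t + 1)*(t - 2)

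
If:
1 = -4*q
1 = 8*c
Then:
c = 1/8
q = -1/4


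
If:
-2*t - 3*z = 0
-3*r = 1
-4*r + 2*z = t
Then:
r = -1/3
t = 4/7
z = -8/21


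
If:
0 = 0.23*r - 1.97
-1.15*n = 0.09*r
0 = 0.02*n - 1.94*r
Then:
No Solution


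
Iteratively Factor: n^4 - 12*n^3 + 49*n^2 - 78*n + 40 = (n - 2)*(n^3 - 10*n^2 + 29*n - 20) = (n - 2)*(n - 1)*(n^2 - 9*n + 20) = (n - 5)*(n - 2)*(n - 1)*(n - 4)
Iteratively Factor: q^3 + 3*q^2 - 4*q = (q)*(q^2 + 3*q - 4) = q*(q + 4)*(q - 1)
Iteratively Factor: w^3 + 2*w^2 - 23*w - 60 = (w + 4)*(w^2 - 2*w - 15) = (w - 5)*(w + 4)*(w + 3)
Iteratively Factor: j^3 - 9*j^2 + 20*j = (j - 4)*(j^2 - 5*j) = (j - 5)*(j - 4)*(j)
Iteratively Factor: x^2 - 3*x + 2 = (x - 1)*(x - 2)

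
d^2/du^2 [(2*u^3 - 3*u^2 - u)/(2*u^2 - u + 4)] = 8*(-6*u^3 + 12*u^2 + 30*u - 13)/(8*u^6 - 12*u^5 + 54*u^4 - 49*u^3 + 108*u^2 - 48*u + 64)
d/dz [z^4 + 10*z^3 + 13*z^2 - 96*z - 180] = 4*z^3 + 30*z^2 + 26*z - 96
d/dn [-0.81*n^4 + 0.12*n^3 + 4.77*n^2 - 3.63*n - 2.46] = -3.24*n^3 + 0.36*n^2 + 9.54*n - 3.63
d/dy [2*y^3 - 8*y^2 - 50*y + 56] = 6*y^2 - 16*y - 50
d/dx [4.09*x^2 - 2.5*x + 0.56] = 8.18*x - 2.5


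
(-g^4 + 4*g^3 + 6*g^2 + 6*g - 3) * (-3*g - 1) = 3*g^5 - 11*g^4 - 22*g^3 - 24*g^2 + 3*g + 3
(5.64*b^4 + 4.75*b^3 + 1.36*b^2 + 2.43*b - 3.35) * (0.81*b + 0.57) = 4.5684*b^5 + 7.0623*b^4 + 3.8091*b^3 + 2.7435*b^2 - 1.3284*b - 1.9095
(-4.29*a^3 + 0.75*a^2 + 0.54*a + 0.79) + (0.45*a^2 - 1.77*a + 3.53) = -4.29*a^3 + 1.2*a^2 - 1.23*a + 4.32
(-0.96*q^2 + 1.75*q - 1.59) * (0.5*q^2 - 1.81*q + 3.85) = -0.48*q^4 + 2.6126*q^3 - 7.6585*q^2 + 9.6154*q - 6.1215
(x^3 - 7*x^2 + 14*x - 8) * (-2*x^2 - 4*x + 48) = -2*x^5 + 10*x^4 + 48*x^3 - 376*x^2 + 704*x - 384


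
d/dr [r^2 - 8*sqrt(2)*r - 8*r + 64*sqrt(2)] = 2*r - 8*sqrt(2) - 8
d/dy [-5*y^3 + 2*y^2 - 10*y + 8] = -15*y^2 + 4*y - 10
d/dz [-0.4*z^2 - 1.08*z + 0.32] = -0.8*z - 1.08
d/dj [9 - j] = -1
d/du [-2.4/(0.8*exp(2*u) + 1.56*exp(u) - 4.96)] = (3.84*exp(u) + 3.744)*exp(u)/(0.8*exp(2*u) + 1.56*exp(u) - 4.96)^2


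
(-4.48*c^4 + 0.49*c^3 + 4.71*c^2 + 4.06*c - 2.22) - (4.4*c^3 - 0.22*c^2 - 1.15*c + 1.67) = -4.48*c^4 - 3.91*c^3 + 4.93*c^2 + 5.21*c - 3.89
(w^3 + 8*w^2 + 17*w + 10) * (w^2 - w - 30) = w^5 + 7*w^4 - 21*w^3 - 247*w^2 - 520*w - 300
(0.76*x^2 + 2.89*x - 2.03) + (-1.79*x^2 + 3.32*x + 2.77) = -1.03*x^2 + 6.21*x + 0.74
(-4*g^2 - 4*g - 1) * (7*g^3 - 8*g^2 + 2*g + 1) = -28*g^5 + 4*g^4 + 17*g^3 - 4*g^2 - 6*g - 1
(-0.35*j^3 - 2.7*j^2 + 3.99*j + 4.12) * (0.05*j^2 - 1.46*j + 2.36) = -0.0175*j^5 + 0.376*j^4 + 3.3155*j^3 - 11.9914*j^2 + 3.4012*j + 9.7232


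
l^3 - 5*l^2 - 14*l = l*(l - 7)*(l + 2)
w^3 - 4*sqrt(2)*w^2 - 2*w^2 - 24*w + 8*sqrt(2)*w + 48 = (w - 2)*(w - 6*sqrt(2))*(w + 2*sqrt(2))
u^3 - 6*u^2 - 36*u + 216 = (u - 6)^2*(u + 6)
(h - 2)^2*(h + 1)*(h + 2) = h^4 - h^3 - 6*h^2 + 4*h + 8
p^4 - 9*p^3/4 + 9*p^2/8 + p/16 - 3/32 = (p - 3/2)*(p - 1/2)^2*(p + 1/4)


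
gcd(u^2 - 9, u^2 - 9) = u^2 - 9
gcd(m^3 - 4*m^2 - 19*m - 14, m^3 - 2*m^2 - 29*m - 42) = m^2 - 5*m - 14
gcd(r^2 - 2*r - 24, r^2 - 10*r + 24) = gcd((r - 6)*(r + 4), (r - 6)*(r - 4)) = r - 6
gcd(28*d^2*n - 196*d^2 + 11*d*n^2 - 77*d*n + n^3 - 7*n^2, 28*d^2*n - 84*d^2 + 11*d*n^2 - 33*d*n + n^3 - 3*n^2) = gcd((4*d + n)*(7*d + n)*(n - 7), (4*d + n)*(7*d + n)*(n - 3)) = 28*d^2 + 11*d*n + n^2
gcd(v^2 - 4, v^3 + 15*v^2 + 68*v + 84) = v + 2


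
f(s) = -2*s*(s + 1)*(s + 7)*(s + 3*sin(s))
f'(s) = -2*s*(s + 1)*(s + 7)*(3*cos(s) + 1) - 2*s*(s + 1)*(s + 3*sin(s)) - 2*s*(s + 7)*(s + 3*sin(s)) - 2*(s + 1)*(s + 7)*(s + 3*sin(s)) = -6*s^3*cos(s) - 8*s^3 - 18*s^2*sin(s) - 48*s^2*cos(s) - 48*s^2 - 96*s*sin(s) - 42*s*cos(s) - 28*s - 42*sin(s)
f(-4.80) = 145.38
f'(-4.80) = -103.79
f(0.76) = -58.68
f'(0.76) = -184.02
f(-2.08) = 103.88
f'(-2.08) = -114.79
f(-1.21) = 11.82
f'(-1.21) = -70.07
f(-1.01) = 0.43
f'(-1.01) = -43.63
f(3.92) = -763.90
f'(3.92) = 58.45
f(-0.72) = -6.83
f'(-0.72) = -7.76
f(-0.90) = -3.57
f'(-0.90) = -29.16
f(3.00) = -821.61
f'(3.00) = -88.64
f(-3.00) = 164.32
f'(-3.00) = -1.30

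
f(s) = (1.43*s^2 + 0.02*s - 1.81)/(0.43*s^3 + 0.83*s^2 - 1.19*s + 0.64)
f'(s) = (2.86*s + 0.02)/(0.43*s^3 + 0.83*s^2 - 1.19*s + 0.64) + (-1.29*s^2 - 1.66*s + 1.19)*(1.43*s^2 + 0.02*s - 1.81)/(0.43*s^3 + 0.83*s^2 - 1.19*s + 0.64)^2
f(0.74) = -2.61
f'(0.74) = 10.51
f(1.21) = 0.26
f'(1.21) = 2.36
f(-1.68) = 0.74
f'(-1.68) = -1.54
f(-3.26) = -8.55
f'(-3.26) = -33.06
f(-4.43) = -1.72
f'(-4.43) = -1.07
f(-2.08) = 1.53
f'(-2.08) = -2.60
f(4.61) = 0.52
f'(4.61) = -0.08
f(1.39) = 0.56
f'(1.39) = 1.13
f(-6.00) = -0.90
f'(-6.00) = -0.26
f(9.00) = 0.31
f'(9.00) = -0.03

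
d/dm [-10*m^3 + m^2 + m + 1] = -30*m^2 + 2*m + 1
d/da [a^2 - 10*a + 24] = 2*a - 10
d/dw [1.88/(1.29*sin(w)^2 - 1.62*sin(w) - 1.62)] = (3.0456 - 4.8504*sin(w))*cos(w)/(-1.29*sin(w)^2 + 1.62*sin(w) + 1.62)^2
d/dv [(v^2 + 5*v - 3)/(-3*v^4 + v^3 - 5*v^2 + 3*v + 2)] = (6*v^5 + 44*v^4 - 46*v^3 + 37*v^2 - 26*v + 19)/(9*v^8 - 6*v^7 + 31*v^6 - 28*v^5 + 19*v^4 - 26*v^3 - 11*v^2 + 12*v + 4)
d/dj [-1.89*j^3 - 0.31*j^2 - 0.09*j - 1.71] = -5.67*j^2 - 0.62*j - 0.09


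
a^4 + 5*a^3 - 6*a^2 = a^2*(a - 1)*(a + 6)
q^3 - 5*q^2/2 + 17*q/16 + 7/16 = (q - 7/4)*(q - 1)*(q + 1/4)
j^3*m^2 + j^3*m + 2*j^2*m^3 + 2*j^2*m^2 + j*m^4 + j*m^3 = m*(j + m)^2*(j*m + j)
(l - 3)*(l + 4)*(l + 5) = l^3 + 6*l^2 - 7*l - 60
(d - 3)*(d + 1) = d^2 - 2*d - 3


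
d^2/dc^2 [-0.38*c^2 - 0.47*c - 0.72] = -0.760000000000000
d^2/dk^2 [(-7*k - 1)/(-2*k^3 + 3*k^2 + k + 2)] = 2*(-(7*k + 1)*(-6*k^2 + 6*k + 1)^2 + (-42*k^2 + 42*k - 3*(2*k - 1)*(7*k + 1) + 7)*(-2*k^3 + 3*k^2 + k + 2))/(-2*k^3 + 3*k^2 + k + 2)^3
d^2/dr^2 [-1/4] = 0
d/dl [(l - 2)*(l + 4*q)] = 2*l + 4*q - 2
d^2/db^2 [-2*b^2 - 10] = -4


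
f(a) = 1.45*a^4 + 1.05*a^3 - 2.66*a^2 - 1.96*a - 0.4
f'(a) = 5.8*a^3 + 3.15*a^2 - 5.32*a - 1.96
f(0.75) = -2.46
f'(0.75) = -1.73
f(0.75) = -2.46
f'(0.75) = -1.73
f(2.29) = 33.65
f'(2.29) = 72.03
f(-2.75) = 45.96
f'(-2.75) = -84.13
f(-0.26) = -0.08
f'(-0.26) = -0.47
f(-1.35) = -0.37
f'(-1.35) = -3.31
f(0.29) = -1.16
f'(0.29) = -3.10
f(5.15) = 1082.37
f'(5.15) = 846.41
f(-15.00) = 69293.00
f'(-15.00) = -18788.41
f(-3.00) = 70.64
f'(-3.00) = -114.25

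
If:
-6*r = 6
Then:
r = -1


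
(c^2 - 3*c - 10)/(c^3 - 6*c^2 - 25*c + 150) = (c + 2)/(c^2 - c - 30)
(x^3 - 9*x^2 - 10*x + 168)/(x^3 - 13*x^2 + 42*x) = (x + 4)/x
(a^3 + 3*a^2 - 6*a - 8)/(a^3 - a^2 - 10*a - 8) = (a^2 + 2*a - 8)/(a^2 - 2*a - 8)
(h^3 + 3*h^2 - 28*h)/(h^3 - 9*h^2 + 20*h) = (h + 7)/(h - 5)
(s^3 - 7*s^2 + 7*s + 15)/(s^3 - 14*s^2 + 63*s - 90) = (s + 1)/(s - 6)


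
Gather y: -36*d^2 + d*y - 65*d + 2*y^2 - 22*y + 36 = -36*d^2 - 65*d + 2*y^2 + y*(d - 22) + 36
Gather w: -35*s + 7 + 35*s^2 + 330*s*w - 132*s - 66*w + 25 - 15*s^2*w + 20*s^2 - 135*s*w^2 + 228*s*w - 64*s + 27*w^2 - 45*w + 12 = 55*s^2 - 231*s + w^2*(27 - 135*s) + w*(-15*s^2 + 558*s - 111) + 44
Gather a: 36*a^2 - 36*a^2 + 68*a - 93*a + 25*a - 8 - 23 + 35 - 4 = 0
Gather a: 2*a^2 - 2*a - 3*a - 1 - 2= 2*a^2 - 5*a - 3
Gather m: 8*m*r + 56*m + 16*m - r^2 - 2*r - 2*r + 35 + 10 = m*(8*r + 72) - r^2 - 4*r + 45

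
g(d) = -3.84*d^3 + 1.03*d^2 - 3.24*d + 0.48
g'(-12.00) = -1686.84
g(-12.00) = 6823.20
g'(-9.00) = -954.90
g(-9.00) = 2912.43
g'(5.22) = -306.39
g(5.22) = -534.56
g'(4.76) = -254.45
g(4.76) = -405.75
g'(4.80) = -258.77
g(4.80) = -416.01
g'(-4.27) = -222.08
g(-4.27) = 332.06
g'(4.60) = -237.53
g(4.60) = -366.40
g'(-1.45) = -30.45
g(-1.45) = 19.05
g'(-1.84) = -46.03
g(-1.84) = 33.85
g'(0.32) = -3.76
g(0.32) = -0.58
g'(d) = -11.52*d^2 + 2.06*d - 3.24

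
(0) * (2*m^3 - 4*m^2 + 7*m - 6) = 0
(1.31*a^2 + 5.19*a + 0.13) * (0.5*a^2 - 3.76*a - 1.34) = 0.655*a^4 - 2.3306*a^3 - 21.2048*a^2 - 7.4434*a - 0.1742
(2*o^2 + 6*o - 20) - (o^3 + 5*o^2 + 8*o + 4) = -o^3 - 3*o^2 - 2*o - 24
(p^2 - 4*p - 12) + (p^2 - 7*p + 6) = 2*p^2 - 11*p - 6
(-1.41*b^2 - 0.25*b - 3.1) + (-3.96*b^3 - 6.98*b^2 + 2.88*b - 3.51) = -3.96*b^3 - 8.39*b^2 + 2.63*b - 6.61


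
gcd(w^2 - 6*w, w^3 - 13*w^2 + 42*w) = w^2 - 6*w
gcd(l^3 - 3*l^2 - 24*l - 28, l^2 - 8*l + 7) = l - 7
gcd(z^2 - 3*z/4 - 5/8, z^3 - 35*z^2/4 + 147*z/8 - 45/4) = z - 5/4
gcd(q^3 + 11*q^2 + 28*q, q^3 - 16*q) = q^2 + 4*q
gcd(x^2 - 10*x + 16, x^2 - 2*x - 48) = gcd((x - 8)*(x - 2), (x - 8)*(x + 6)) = x - 8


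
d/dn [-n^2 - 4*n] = -2*n - 4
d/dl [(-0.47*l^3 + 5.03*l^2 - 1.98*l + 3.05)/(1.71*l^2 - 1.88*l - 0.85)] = (-0.8037*l^4 + 1.7672*l^3 - 4.8721*l^2 - 18.982*l + 7.417)/(2.9241*l^4 - 6.4296*l^3 + 0.6274*l^2 + 3.196*l + 0.7225)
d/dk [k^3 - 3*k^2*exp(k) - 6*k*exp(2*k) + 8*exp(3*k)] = -3*k^2*exp(k) + 3*k^2 - 12*k*exp(2*k) - 6*k*exp(k) + 24*exp(3*k) - 6*exp(2*k)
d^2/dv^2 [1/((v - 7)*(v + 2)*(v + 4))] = 2*(6*v^4 - 8*v^3 - 99*v^2 + 270*v + 1100)/(v^9 - 3*v^8 - 99*v^7 + 35*v^6 + 3702*v^5 + 7788*v^4 - 41320*v^3 - 203616*v^2 - 319872*v - 175616)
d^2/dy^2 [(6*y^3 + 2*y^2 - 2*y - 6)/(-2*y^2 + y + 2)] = 4*(-13*y^3 + 6*y^2 - 42*y + 9)/(8*y^6 - 12*y^5 - 18*y^4 + 23*y^3 + 18*y^2 - 12*y - 8)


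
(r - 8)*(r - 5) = r^2 - 13*r + 40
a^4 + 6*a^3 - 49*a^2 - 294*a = a*(a - 7)*(a + 6)*(a + 7)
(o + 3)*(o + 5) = o^2 + 8*o + 15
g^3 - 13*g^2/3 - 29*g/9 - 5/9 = (g - 5)*(g + 1/3)^2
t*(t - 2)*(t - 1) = t^3 - 3*t^2 + 2*t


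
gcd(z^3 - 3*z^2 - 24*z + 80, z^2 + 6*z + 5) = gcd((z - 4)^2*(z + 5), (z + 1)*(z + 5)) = z + 5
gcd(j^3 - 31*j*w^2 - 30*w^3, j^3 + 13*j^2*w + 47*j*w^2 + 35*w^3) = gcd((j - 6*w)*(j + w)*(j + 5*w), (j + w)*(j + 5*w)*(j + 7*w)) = j^2 + 6*j*w + 5*w^2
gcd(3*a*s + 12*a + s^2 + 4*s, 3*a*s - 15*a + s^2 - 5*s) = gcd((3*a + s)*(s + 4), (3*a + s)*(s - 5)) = 3*a + s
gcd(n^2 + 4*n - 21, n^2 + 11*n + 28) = n + 7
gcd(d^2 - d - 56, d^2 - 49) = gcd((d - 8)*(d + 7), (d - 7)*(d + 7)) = d + 7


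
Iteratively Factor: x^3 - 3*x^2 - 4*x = (x + 1)*(x^2 - 4*x) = (x - 4)*(x + 1)*(x)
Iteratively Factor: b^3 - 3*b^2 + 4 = (b - 2)*(b^2 - b - 2) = (b - 2)*(b + 1)*(b - 2)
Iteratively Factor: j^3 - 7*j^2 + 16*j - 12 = (j - 2)*(j^2 - 5*j + 6) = (j - 2)^2*(j - 3)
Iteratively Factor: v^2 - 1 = (v + 1)*(v - 1)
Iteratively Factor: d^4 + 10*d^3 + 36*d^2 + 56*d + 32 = (d + 2)*(d^3 + 8*d^2 + 20*d + 16) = (d + 2)^2*(d^2 + 6*d + 8) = (d + 2)^2*(d + 4)*(d + 2)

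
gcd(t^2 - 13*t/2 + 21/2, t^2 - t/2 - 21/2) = t - 7/2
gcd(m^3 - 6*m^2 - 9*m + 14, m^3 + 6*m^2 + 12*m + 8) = m + 2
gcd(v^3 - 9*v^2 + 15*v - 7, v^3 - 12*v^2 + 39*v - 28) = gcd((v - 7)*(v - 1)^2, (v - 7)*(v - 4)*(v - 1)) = v^2 - 8*v + 7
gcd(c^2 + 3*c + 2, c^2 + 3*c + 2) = c^2 + 3*c + 2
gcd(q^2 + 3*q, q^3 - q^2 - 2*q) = q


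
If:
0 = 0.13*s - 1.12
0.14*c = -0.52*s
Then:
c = -32.00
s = 8.62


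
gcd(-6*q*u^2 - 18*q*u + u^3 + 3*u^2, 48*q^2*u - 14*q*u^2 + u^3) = 6*q*u - u^2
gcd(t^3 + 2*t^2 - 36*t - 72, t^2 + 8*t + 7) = 1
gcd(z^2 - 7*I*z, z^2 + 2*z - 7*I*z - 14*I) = z - 7*I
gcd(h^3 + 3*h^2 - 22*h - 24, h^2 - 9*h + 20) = h - 4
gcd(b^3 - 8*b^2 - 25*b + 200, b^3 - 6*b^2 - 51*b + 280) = b^2 - 13*b + 40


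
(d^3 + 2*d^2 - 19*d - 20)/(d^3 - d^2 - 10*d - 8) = (d + 5)/(d + 2)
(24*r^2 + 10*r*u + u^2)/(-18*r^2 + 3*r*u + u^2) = (-4*r - u)/(3*r - u)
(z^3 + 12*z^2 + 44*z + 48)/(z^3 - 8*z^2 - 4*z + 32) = (z^2 + 10*z + 24)/(z^2 - 10*z + 16)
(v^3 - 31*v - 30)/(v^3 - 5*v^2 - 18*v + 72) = (v^2 + 6*v + 5)/(v^2 + v - 12)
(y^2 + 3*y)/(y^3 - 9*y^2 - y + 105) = y/(y^2 - 12*y + 35)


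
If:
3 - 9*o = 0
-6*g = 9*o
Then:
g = -1/2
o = 1/3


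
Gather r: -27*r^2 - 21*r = -27*r^2 - 21*r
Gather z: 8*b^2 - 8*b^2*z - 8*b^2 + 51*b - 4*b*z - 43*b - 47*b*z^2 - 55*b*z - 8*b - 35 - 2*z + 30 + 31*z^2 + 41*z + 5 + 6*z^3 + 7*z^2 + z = 6*z^3 + z^2*(38 - 47*b) + z*(-8*b^2 - 59*b + 40)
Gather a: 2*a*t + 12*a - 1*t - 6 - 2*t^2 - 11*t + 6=a*(2*t + 12) - 2*t^2 - 12*t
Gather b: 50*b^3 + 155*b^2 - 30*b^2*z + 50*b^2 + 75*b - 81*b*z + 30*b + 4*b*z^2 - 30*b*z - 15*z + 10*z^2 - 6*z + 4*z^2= 50*b^3 + b^2*(205 - 30*z) + b*(4*z^2 - 111*z + 105) + 14*z^2 - 21*z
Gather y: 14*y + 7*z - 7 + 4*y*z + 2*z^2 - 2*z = y*(4*z + 14) + 2*z^2 + 5*z - 7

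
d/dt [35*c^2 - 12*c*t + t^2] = -12*c + 2*t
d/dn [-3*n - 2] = -3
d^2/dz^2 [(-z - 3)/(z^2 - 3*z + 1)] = 2*(3*z*(z^2 - 3*z + 1) - (z + 3)*(2*z - 3)^2)/(z^2 - 3*z + 1)^3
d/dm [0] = 0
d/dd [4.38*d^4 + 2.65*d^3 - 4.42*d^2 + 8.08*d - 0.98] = 17.52*d^3 + 7.95*d^2 - 8.84*d + 8.08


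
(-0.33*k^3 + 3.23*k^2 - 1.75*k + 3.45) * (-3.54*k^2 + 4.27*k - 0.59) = 1.1682*k^5 - 12.8433*k^4 + 20.1818*k^3 - 21.5912*k^2 + 15.764*k - 2.0355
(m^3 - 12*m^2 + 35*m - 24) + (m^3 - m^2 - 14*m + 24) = 2*m^3 - 13*m^2 + 21*m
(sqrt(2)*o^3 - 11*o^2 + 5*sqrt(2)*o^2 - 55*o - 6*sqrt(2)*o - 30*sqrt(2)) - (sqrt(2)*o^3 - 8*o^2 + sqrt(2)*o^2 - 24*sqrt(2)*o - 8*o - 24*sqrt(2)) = -3*o^2 + 4*sqrt(2)*o^2 - 47*o + 18*sqrt(2)*o - 6*sqrt(2)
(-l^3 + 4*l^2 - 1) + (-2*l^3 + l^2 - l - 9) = -3*l^3 + 5*l^2 - l - 10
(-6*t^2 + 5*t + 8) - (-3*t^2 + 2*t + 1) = -3*t^2 + 3*t + 7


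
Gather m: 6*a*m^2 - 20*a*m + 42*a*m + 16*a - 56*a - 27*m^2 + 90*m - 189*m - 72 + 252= -40*a + m^2*(6*a - 27) + m*(22*a - 99) + 180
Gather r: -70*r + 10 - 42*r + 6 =16 - 112*r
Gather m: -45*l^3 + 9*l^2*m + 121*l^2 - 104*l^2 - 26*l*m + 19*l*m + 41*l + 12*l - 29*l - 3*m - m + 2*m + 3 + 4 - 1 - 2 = -45*l^3 + 17*l^2 + 24*l + m*(9*l^2 - 7*l - 2) + 4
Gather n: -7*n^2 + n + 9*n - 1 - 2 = -7*n^2 + 10*n - 3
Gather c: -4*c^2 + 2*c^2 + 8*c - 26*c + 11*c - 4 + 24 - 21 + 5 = -2*c^2 - 7*c + 4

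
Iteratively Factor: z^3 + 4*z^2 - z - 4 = (z + 4)*(z^2 - 1) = (z + 1)*(z + 4)*(z - 1)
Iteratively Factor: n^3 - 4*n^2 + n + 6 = (n + 1)*(n^2 - 5*n + 6) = (n - 2)*(n + 1)*(n - 3)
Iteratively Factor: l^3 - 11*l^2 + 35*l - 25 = (l - 5)*(l^2 - 6*l + 5) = (l - 5)^2*(l - 1)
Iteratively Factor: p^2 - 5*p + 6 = (p - 3)*(p - 2)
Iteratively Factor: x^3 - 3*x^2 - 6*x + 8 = (x - 1)*(x^2 - 2*x - 8) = (x - 4)*(x - 1)*(x + 2)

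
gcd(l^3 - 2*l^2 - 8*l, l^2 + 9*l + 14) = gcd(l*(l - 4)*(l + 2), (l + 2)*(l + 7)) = l + 2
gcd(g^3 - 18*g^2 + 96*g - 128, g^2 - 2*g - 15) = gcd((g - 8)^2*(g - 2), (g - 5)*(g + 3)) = 1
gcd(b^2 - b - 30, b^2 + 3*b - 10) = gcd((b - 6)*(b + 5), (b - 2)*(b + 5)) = b + 5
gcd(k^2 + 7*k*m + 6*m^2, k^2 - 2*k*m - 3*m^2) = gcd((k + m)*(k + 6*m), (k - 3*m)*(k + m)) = k + m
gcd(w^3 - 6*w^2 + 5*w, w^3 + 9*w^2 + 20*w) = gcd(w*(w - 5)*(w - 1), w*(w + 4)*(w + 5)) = w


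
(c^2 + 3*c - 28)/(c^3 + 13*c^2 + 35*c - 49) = (c - 4)/(c^2 + 6*c - 7)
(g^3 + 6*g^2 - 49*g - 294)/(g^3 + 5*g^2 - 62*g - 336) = (g - 7)/(g - 8)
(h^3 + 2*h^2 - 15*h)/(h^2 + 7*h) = (h^2 + 2*h - 15)/(h + 7)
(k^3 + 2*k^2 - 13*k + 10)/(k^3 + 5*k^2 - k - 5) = (k - 2)/(k + 1)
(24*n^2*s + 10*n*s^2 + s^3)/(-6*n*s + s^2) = (24*n^2 + 10*n*s + s^2)/(-6*n + s)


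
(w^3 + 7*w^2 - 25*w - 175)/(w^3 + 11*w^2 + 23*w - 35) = (w - 5)/(w - 1)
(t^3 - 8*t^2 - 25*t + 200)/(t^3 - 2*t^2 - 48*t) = (t^2 - 25)/(t*(t + 6))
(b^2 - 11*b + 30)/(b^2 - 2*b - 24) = (b - 5)/(b + 4)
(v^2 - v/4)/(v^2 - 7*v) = (v - 1/4)/(v - 7)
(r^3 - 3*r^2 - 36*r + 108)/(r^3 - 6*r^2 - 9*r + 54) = (r + 6)/(r + 3)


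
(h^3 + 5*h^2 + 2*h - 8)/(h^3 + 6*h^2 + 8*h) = (h - 1)/h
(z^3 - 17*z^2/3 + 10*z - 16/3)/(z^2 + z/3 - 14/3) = (3*z^2 - 11*z + 8)/(3*z + 7)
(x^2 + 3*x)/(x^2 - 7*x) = (x + 3)/(x - 7)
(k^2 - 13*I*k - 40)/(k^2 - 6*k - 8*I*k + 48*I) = (k - 5*I)/(k - 6)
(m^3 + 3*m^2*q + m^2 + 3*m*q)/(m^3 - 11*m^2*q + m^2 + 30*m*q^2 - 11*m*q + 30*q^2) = m*(m + 3*q)/(m^2 - 11*m*q + 30*q^2)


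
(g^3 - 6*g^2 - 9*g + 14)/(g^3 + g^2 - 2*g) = (g - 7)/g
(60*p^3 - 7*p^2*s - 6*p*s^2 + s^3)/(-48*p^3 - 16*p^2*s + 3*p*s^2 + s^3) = (-5*p + s)/(4*p + s)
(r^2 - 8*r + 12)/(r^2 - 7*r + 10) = (r - 6)/(r - 5)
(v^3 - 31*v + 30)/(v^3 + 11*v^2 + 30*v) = (v^2 - 6*v + 5)/(v*(v + 5))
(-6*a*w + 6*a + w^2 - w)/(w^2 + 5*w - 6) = (-6*a + w)/(w + 6)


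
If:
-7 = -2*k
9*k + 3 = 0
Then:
No Solution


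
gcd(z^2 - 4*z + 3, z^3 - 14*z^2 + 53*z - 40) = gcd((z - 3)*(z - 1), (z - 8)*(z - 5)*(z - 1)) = z - 1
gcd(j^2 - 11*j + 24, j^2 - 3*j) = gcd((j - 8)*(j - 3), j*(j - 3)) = j - 3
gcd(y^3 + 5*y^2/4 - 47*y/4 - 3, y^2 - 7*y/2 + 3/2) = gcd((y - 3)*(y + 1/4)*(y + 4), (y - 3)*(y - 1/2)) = y - 3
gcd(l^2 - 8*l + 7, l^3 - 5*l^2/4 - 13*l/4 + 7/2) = l - 1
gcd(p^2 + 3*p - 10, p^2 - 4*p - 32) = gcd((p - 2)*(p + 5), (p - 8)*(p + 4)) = 1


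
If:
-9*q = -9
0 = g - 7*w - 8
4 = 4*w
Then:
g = 15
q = 1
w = 1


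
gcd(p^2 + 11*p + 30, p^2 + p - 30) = p + 6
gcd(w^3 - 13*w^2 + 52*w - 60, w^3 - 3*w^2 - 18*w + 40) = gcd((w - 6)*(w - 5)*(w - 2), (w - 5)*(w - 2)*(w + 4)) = w^2 - 7*w + 10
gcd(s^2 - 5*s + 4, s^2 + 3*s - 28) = s - 4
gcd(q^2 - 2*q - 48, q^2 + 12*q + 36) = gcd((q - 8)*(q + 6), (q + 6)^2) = q + 6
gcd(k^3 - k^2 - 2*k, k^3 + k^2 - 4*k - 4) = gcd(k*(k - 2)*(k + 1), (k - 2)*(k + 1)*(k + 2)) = k^2 - k - 2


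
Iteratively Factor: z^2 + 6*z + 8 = (z + 2)*(z + 4)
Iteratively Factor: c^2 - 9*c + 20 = (c - 5)*(c - 4)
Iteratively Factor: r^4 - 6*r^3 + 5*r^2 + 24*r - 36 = (r + 2)*(r^3 - 8*r^2 + 21*r - 18) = (r - 3)*(r + 2)*(r^2 - 5*r + 6) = (r - 3)*(r - 2)*(r + 2)*(r - 3)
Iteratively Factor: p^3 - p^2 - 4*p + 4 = (p + 2)*(p^2 - 3*p + 2) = (p - 2)*(p + 2)*(p - 1)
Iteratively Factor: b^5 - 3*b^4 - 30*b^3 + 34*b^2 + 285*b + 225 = (b + 1)*(b^4 - 4*b^3 - 26*b^2 + 60*b + 225) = (b + 1)*(b + 3)*(b^3 - 7*b^2 - 5*b + 75) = (b - 5)*(b + 1)*(b + 3)*(b^2 - 2*b - 15) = (b - 5)*(b + 1)*(b + 3)^2*(b - 5)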